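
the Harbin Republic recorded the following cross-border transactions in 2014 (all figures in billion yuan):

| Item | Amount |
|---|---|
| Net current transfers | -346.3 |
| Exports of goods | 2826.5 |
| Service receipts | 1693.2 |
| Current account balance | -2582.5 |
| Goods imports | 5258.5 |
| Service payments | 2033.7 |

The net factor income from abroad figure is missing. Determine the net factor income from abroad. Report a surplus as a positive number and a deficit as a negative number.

536.3

Current account = goods balance + services balance + net primary income + net secondary income
Sum of the known components = -3118.8
Net factor income from abroad = CA - (known components) = -2582.5 - (-3118.8) = 536.3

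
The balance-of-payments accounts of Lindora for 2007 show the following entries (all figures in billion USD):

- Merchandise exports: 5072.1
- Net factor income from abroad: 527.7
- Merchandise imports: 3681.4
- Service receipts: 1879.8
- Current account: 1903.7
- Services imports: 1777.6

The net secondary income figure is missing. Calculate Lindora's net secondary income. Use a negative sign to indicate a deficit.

-116.9

Current account = goods balance + services balance + net primary income + net secondary income
Sum of the known components = 2020.6
Net secondary income = CA - (known components) = 1903.7 - 2020.6 = -116.9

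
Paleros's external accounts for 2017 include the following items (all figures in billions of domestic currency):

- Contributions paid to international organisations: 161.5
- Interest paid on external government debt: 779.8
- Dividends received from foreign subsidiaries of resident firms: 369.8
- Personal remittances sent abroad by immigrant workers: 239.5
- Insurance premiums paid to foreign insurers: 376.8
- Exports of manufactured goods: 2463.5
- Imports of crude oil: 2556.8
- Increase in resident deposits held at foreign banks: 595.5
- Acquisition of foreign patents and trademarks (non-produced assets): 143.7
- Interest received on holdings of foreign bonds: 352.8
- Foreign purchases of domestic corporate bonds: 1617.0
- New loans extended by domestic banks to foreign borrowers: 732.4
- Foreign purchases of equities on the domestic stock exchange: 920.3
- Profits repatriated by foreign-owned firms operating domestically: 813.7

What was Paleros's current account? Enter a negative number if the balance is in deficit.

-1742.0

Goods: -2556.8 + 2463.5 = -93.3
Services: -376.8
Primary income: 352.8 - 813.7 + 369.8 - 779.8 = -870.9
Secondary income: -161.5 - 239.5 = -401.0
Current account = (-93.3) + (-376.8) + (-870.9) + (-401.0) = -1742.0
(Excluded from the current account — financial account: increase in resident deposits held at foreign banks 595.5, foreign purchases of domestic corporate bonds 1617.0, new loans extended by domestic banks to foreign borrowers 732.4, foreign purchases of equities on the domestic stock exchange 920.3; capital account: acquisition of foreign patents and trademarks (non-produced assets) 143.7.)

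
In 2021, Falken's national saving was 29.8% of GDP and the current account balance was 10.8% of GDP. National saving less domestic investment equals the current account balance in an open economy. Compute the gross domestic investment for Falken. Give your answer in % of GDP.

I = S - CA = 29.8 - 10.8 = 19.0

19.0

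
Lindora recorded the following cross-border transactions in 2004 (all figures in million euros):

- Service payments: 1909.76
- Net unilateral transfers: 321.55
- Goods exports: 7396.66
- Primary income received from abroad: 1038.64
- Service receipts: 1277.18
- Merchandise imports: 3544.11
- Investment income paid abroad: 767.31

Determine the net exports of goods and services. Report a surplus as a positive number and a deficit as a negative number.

Goods balance = 7396.66 - 3544.11 = 3852.55
Services balance = 1277.18 - 1909.76 = -632.58
Trade balance (goods + services) = 3852.55 + (-632.58) = 3219.97

3219.97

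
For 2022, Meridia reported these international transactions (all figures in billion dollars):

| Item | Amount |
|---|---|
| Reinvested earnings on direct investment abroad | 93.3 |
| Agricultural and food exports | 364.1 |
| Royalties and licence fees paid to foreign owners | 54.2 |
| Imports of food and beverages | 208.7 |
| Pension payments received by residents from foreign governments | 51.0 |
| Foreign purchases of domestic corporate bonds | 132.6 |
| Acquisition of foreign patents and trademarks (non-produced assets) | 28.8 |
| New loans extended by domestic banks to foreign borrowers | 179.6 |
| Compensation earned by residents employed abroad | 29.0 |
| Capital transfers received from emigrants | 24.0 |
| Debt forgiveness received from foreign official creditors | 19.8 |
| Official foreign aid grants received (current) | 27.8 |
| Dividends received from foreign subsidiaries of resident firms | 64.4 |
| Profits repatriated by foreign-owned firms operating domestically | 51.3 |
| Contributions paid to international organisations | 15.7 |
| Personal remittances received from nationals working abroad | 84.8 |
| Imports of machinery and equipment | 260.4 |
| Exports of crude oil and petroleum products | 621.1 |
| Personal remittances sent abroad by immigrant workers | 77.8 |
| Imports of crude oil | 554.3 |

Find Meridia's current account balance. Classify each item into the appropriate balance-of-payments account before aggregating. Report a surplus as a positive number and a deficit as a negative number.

113.1

Goods: 621.1 - 554.3 + 364.1 - 260.4 - 208.7 = -38.2
Services: -54.2
Primary income: 29.0 - 51.3 + 64.4 + 93.3 = 135.4
Secondary income: 84.8 + 51.0 - 77.8 - 15.7 + 27.8 = 70.1
Current account = (-38.2) + (-54.2) + 135.4 + 70.1 = 113.1
(Excluded from the current account — financial account: foreign purchases of domestic corporate bonds 132.6, new loans extended by domestic banks to foreign borrowers 179.6; capital account: acquisition of foreign patents and trademarks (non-produced assets) 28.8, capital transfers received from emigrants 24.0, debt forgiveness received from foreign official creditors 19.8.)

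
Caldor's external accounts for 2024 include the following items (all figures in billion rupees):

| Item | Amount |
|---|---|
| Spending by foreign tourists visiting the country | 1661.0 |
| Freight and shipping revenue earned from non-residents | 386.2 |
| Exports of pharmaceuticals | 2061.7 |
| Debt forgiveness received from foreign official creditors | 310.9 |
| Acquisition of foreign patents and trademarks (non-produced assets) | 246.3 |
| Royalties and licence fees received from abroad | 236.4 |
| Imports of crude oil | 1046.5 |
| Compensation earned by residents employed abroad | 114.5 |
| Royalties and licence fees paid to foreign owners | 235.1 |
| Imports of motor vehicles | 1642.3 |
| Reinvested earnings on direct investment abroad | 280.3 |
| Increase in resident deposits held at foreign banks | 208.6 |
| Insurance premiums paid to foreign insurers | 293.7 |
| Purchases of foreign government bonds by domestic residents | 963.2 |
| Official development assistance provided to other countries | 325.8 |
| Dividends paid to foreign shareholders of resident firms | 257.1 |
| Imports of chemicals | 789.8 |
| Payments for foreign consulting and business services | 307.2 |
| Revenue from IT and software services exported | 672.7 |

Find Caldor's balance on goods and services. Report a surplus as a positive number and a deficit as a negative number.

Goods: 2061.7 - 1642.3 - 1046.5 - 789.8 = -1416.9
Services: -293.7 + 386.2 - 235.1 + 672.7 + 1661.0 + 236.4 - 307.2 = 2120.3
Trade balance = -1416.9 + 2120.3 = 703.4
(Excluded from the trade balance — capital account: debt forgiveness received from foreign official creditors 310.9, acquisition of foreign patents and trademarks (non-produced assets) 246.3; primary income: compensation earned by residents employed abroad 114.5, reinvested earnings on direct investment abroad 280.3, dividends paid to foreign shareholders of resident firms 257.1; financial account: increase in resident deposits held at foreign banks 208.6, purchases of foreign government bonds by domestic residents 963.2; secondary income: official development assistance provided to other countries 325.8.)

703.4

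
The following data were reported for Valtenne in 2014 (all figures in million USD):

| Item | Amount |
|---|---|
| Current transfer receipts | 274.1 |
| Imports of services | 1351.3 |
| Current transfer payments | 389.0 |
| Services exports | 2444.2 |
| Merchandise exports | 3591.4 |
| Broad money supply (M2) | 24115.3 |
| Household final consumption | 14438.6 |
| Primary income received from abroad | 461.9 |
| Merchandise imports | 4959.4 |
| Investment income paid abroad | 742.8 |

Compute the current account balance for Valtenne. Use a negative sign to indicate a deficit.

Goods balance = 3591.4 - 4959.4 = -1368.0
Services balance = 2444.2 - 1351.3 = 1092.9
Trade balance (goods + services) = -1368.0 + 1092.9 = -275.1
Net primary income = 461.9 - 742.8 = -280.9
Net secondary income = 274.1 - 389.0 = -114.9
Current account = -275.1 + (-280.9) + (-114.9) = -670.9

-670.9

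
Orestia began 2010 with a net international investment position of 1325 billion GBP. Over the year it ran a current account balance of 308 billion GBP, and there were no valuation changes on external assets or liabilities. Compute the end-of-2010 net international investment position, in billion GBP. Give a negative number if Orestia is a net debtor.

1633

With no valuation effects, change in NIIP = current account = 308
End-of-year NIIP = 1325 + 308 = 1633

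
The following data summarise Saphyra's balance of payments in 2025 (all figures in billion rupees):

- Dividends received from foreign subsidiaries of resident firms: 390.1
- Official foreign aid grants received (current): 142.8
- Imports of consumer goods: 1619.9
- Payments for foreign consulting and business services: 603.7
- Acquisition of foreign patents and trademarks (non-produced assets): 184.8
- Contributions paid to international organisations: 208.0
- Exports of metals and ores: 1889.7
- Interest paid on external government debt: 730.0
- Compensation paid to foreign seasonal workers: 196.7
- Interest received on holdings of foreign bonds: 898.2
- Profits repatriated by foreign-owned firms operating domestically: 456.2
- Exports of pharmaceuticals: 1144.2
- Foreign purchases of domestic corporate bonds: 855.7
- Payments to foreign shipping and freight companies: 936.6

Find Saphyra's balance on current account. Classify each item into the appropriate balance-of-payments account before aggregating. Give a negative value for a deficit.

Goods: 1144.2 + 1889.7 - 1619.9 = 1414.0
Services: -603.7 - 936.6 = -1540.3
Primary income: -730.0 + 390.1 - 196.7 - 456.2 + 898.2 = -94.6
Secondary income: -208.0 + 142.8 = -65.2
Current account = 1414.0 + (-1540.3) + (-94.6) + (-65.2) = -286.1
(Excluded from the current account — capital account: acquisition of foreign patents and trademarks (non-produced assets) 184.8; financial account: foreign purchases of domestic corporate bonds 855.7.)

-286.1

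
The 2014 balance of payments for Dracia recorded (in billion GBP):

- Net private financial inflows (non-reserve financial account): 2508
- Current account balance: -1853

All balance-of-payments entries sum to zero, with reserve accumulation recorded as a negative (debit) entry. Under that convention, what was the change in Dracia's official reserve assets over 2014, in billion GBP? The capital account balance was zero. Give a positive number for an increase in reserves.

655

Official reserve transactions balance = -((-1853) + 2508) = -655
An accumulation of reserves is recorded as a debit (negative entry), so the change in the stock of reserves is the negative of that balance.
Change in official reserves = -(-655) = 655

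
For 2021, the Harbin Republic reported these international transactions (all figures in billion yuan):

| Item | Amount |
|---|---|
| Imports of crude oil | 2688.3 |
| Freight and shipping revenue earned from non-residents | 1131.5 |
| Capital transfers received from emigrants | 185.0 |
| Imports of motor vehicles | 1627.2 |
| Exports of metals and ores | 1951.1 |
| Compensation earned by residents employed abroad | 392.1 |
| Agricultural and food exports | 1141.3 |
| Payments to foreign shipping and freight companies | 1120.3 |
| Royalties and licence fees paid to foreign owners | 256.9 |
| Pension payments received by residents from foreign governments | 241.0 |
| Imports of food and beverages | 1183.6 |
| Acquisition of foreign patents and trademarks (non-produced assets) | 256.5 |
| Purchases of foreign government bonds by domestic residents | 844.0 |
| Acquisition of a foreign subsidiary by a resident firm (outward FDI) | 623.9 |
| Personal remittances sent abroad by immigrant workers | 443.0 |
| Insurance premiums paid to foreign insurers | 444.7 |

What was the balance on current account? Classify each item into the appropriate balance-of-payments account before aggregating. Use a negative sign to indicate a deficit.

Goods: 1951.1 + 1141.3 - 1627.2 - 2688.3 - 1183.6 = -2406.7
Services: -1120.3 + 1131.5 - 256.9 - 444.7 = -690.4
Primary income: 392.1
Secondary income: 241.0 - 443.0 = -202.0
Current account = (-2406.7) + (-690.4) + 392.1 + (-202.0) = -2907.0
(Excluded from the current account — capital account: capital transfers received from emigrants 185.0, acquisition of foreign patents and trademarks (non-produced assets) 256.5; financial account: purchases of foreign government bonds by domestic residents 844.0, acquisition of a foreign subsidiary by a resident firm (outward FDI) 623.9.)

-2907.0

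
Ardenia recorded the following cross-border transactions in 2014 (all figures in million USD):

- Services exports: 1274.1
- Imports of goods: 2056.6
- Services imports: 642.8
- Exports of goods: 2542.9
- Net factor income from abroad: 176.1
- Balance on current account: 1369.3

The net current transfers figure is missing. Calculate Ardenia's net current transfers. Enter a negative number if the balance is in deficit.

Current account = goods balance + services balance + net primary income + net secondary income
Sum of the known components = 1293.7
Net current transfers = CA - (known components) = 1369.3 - 1293.7 = 75.6

75.6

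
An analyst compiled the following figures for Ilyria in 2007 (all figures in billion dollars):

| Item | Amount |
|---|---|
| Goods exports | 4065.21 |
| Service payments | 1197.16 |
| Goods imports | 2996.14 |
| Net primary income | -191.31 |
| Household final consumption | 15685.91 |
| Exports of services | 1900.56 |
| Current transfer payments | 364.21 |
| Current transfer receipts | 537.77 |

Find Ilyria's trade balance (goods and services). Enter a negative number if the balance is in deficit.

Goods balance = 4065.21 - 2996.14 = 1069.07
Services balance = 1900.56 - 1197.16 = 703.40
Trade balance (goods + services) = 1069.07 + 703.40 = 1772.47

1772.47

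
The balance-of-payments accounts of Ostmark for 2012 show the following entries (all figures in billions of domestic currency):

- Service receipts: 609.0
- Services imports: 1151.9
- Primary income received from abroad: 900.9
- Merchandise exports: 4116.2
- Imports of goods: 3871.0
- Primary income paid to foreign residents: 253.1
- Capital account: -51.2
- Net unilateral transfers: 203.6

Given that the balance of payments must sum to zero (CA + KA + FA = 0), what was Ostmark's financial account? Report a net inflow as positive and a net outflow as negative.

Goods balance = 4116.2 - 3871.0 = 245.2
Services balance = 609.0 - 1151.9 = -542.9
Trade balance (goods + services) = 245.2 + (-542.9) = -297.7
Net primary income = 900.9 - 253.1 = 647.8
Net secondary income = 203.6
Current account = -297.7 + 647.8 + 203.6 = 553.7
Financial account = -(553.7 + (-51.2)) = -502.5

-502.5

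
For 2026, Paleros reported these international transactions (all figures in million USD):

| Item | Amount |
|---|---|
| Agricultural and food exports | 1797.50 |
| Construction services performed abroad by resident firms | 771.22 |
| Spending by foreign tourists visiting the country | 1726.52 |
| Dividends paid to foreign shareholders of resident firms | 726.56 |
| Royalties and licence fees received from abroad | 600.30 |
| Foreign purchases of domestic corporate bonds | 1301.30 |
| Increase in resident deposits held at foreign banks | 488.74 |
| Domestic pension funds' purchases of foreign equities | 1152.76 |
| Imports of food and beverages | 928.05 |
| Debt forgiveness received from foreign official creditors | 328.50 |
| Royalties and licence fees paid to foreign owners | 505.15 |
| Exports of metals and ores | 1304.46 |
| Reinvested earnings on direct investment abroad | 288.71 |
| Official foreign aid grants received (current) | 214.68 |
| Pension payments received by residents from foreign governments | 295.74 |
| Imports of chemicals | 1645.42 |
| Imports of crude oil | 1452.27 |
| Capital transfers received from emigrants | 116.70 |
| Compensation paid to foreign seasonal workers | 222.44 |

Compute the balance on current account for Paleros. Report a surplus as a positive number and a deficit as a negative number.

Goods: 1797.50 + 1304.46 - 1452.27 - 1645.42 - 928.05 = -923.78
Services: 600.30 - 505.15 + 771.22 + 1726.52 = 2592.89
Primary income: 288.71 - 222.44 - 726.56 = -660.29
Secondary income: 214.68 + 295.74 = 510.42
Current account = (-923.78) + 2592.89 + (-660.29) + 510.42 = 1519.24
(Excluded from the current account — financial account: foreign purchases of domestic corporate bonds 1301.30, increase in resident deposits held at foreign banks 488.74, domestic pension funds' purchases of foreign equities 1152.76; capital account: debt forgiveness received from foreign official creditors 328.50, capital transfers received from emigrants 116.70.)

1519.24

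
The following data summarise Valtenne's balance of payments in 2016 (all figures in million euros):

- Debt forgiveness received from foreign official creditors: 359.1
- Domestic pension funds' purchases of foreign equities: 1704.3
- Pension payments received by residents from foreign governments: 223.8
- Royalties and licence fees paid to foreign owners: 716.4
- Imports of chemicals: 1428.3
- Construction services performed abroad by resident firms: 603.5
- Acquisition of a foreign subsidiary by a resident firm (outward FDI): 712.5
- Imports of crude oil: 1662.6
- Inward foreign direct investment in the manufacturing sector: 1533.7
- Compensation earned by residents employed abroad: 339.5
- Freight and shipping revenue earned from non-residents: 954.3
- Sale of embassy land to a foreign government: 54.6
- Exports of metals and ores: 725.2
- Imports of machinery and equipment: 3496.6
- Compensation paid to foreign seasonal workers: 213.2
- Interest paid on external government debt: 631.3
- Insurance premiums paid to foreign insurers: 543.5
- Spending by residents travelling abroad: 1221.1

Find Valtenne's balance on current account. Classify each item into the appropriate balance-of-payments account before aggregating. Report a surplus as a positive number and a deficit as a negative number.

Goods: -1662.6 - 3496.6 + 725.2 - 1428.3 = -5862.3
Services: -543.5 - 1221.1 - 716.4 + 603.5 + 954.3 = -923.2
Primary income: -213.2 + 339.5 - 631.3 = -505.0
Secondary income: 223.8
Current account = (-5862.3) + (-923.2) + (-505.0) + 223.8 = -7066.7
(Excluded from the current account — capital account: debt forgiveness received from foreign official creditors 359.1, sale of embassy land to a foreign government 54.6; financial account: domestic pension funds' purchases of foreign equities 1704.3, acquisition of a foreign subsidiary by a resident firm (outward FDI) 712.5, inward foreign direct investment in the manufacturing sector 1533.7.)

-7066.7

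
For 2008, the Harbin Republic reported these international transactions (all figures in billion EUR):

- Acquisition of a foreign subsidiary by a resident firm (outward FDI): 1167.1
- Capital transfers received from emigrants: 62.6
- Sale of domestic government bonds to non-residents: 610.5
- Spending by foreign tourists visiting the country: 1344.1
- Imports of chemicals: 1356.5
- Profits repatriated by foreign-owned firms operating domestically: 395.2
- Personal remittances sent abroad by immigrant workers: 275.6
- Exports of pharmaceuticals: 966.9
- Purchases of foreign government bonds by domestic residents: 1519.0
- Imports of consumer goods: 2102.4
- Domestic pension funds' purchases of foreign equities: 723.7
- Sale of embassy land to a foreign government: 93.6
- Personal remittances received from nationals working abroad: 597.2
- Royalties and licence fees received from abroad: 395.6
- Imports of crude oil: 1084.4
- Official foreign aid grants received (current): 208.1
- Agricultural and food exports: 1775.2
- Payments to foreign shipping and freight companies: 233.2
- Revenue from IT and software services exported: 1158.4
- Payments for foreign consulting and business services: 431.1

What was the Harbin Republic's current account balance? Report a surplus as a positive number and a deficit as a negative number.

Goods: 966.9 - 2102.4 + 1775.2 - 1084.4 - 1356.5 = -1801.2
Services: -233.2 + 1344.1 + 395.6 + 1158.4 - 431.1 = 2233.8
Primary income: -395.2
Secondary income: -275.6 + 597.2 + 208.1 = 529.7
Current account = (-1801.2) + 2233.8 + (-395.2) + 529.7 = 567.1
(Excluded from the current account — financial account: acquisition of a foreign subsidiary by a resident firm (outward FDI) 1167.1, sale of domestic government bonds to non-residents 610.5, purchases of foreign government bonds by domestic residents 1519.0, domestic pension funds' purchases of foreign equities 723.7; capital account: capital transfers received from emigrants 62.6, sale of embassy land to a foreign government 93.6.)

567.1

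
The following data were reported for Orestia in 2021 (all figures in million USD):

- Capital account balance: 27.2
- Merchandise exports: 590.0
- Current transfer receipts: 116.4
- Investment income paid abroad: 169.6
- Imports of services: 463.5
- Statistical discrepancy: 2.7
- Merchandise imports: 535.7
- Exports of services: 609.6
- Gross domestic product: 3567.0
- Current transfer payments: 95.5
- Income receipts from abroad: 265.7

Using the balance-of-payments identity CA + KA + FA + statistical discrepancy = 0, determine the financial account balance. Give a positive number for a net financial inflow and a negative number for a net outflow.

Goods balance = 590.0 - 535.7 = 54.3
Services balance = 609.6 - 463.5 = 146.1
Trade balance (goods + services) = 54.3 + 146.1 = 200.4
Net primary income = 265.7 - 169.6 = 96.1
Net secondary income = 116.4 - 95.5 = 20.9
Current account = 200.4 + 96.1 + 20.9 = 317.4
Financial account = -(317.4 + 27.2 + 2.7) = -347.3

-347.3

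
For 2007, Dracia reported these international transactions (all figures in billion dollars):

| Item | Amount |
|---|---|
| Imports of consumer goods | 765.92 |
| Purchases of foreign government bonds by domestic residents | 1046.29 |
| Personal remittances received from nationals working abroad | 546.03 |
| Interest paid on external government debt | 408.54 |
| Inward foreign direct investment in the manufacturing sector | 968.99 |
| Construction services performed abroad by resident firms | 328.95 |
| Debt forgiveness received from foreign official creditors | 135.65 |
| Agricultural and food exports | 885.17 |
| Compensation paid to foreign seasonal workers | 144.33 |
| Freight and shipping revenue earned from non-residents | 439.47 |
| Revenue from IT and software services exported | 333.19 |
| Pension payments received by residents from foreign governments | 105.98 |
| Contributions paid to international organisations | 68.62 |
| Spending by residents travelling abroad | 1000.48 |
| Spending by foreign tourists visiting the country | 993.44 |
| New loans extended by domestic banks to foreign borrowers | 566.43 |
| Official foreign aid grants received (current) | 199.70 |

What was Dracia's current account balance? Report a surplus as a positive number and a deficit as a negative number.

Goods: -765.92 + 885.17 = 119.25
Services: 333.19 + 328.95 + 439.47 + 993.44 - 1000.48 = 1094.57
Primary income: -408.54 - 144.33 = -552.87
Secondary income: 105.98 - 68.62 + 546.03 + 199.70 = 783.09
Current account = 119.25 + 1094.57 + (-552.87) + 783.09 = 1444.04
(Excluded from the current account — financial account: purchases of foreign government bonds by domestic residents 1046.29, inward foreign direct investment in the manufacturing sector 968.99, new loans extended by domestic banks to foreign borrowers 566.43; capital account: debt forgiveness received from foreign official creditors 135.65.)

1444.04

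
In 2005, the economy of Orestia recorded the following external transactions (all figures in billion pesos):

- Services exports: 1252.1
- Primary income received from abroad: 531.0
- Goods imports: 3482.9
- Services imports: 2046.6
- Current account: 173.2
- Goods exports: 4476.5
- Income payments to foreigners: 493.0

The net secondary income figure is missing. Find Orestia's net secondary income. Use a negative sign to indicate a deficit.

-63.9

Current account = goods balance + services balance + net primary income + net secondary income
Sum of the known components = 237.1
Net secondary income = CA - (known components) = 173.2 - 237.1 = -63.9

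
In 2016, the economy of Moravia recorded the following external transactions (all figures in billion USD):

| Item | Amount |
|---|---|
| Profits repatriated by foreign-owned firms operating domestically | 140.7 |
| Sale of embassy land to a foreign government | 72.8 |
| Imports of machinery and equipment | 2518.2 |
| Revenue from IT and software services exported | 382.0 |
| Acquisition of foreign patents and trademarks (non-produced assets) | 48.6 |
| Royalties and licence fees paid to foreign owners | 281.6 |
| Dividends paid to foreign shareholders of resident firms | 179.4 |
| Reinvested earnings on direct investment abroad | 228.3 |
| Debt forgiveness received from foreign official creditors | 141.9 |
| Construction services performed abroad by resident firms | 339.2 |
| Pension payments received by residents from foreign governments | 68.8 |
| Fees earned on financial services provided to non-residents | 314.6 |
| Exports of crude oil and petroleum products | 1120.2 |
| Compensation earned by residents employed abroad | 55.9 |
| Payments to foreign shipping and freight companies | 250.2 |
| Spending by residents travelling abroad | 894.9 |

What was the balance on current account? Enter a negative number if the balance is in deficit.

Goods: -2518.2 + 1120.2 = -1398.0
Services: -894.9 - 250.2 - 281.6 + 314.6 + 382.0 + 339.2 = -390.9
Primary income: 55.9 - 140.7 + 228.3 - 179.4 = -35.9
Secondary income: 68.8
Current account = (-1398.0) + (-390.9) + (-35.9) + 68.8 = -1756.0
(Excluded from the current account — capital account: sale of embassy land to a foreign government 72.8, acquisition of foreign patents and trademarks (non-produced assets) 48.6, debt forgiveness received from foreign official creditors 141.9.)

-1756.0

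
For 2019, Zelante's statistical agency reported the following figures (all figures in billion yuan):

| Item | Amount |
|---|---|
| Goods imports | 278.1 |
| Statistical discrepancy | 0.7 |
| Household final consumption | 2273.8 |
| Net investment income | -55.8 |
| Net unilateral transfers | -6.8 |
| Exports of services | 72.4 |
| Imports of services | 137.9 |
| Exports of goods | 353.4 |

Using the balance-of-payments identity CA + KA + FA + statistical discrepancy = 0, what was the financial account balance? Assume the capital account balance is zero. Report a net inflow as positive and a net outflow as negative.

52.1

Goods balance = 353.4 - 278.1 = 75.3
Services balance = 72.4 - 137.9 = -65.5
Trade balance (goods + services) = 75.3 + (-65.5) = 9.8
Net primary income = -55.8
Net secondary income = -6.8
Current account = 9.8 + (-55.8) + (-6.8) = -52.8
Financial account = -(-52.8 + 0.7) = 52.1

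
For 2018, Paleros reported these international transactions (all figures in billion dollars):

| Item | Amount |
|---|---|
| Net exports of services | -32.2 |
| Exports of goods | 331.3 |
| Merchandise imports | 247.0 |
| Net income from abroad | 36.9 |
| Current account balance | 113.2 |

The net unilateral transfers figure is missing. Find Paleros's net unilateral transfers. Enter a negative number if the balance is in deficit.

24.2

Current account = goods balance + services balance + net primary income + net secondary income
Sum of the known components = 89.0
Net unilateral transfers = CA - (known components) = 113.2 - 89.0 = 24.2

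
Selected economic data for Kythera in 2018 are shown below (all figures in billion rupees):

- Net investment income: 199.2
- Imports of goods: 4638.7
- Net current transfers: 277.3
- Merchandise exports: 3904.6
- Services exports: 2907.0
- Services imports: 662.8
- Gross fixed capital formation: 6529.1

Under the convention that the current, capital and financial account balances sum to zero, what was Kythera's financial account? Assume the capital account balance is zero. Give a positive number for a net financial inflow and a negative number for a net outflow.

Goods balance = 3904.6 - 4638.7 = -734.1
Services balance = 2907.0 - 662.8 = 2244.2
Trade balance (goods + services) = -734.1 + 2244.2 = 1510.1
Net primary income = 199.2
Net secondary income = 277.3
Current account = 1510.1 + 199.2 + 277.3 = 1986.6
Financial account = -(1986.6) = -1986.6

-1986.6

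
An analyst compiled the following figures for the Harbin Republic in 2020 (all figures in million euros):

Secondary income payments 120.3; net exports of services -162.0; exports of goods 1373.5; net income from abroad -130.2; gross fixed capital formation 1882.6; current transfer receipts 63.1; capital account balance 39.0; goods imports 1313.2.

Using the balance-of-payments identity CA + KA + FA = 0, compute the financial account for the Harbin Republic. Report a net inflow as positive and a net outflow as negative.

250.1

Goods balance = 1373.5 - 1313.2 = 60.3
Services balance = -162.0
Trade balance (goods + services) = 60.3 + (-162.0) = -101.7
Net primary income = -130.2
Net secondary income = 63.1 - 120.3 = -57.2
Current account = -101.7 + (-130.2) + (-57.2) = -289.1
Financial account = -(-289.1 + 39.0) = 250.1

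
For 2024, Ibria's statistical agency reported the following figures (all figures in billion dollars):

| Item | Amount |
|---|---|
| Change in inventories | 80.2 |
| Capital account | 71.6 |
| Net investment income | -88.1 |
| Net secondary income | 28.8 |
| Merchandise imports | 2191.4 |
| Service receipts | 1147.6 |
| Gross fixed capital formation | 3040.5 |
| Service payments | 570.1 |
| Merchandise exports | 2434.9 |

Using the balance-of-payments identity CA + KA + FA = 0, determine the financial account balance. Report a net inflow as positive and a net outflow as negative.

-833.3

Goods balance = 2434.9 - 2191.4 = 243.5
Services balance = 1147.6 - 570.1 = 577.5
Trade balance (goods + services) = 243.5 + 577.5 = 821.0
Net primary income = -88.1
Net secondary income = 28.8
Current account = 821.0 + (-88.1) + 28.8 = 761.7
Financial account = -(761.7 + 71.6) = -833.3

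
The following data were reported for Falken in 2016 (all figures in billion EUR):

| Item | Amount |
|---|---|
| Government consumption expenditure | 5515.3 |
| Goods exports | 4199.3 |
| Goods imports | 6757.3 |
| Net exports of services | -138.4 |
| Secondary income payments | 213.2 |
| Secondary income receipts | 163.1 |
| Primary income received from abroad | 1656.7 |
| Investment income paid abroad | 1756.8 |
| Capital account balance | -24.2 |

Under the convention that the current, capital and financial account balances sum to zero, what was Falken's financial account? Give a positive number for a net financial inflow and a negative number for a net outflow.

2870.8

Goods balance = 4199.3 - 6757.3 = -2558.0
Services balance = -138.4
Trade balance (goods + services) = -2558.0 + (-138.4) = -2696.4
Net primary income = 1656.7 - 1756.8 = -100.1
Net secondary income = 163.1 - 213.2 = -50.1
Current account = -2696.4 + (-100.1) + (-50.1) = -2846.6
Financial account = -(-2846.6 + (-24.2)) = 2870.8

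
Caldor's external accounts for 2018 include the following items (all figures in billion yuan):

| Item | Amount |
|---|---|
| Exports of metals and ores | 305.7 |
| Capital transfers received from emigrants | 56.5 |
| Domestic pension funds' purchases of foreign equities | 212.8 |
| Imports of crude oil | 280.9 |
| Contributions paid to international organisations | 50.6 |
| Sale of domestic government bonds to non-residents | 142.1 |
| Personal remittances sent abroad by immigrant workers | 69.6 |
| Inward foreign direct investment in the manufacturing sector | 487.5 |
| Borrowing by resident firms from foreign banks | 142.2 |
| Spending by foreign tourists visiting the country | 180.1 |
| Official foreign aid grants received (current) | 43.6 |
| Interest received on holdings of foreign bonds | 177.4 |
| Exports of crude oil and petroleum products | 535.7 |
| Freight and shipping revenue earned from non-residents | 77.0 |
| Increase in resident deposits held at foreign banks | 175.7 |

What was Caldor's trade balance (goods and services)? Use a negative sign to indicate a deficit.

Goods: 305.7 - 280.9 + 535.7 = 560.5
Services: 77.0 + 180.1 = 257.1
Trade balance = 560.5 + 257.1 = 817.6
(Excluded from the trade balance — capital account: capital transfers received from emigrants 56.5; financial account: domestic pension funds' purchases of foreign equities 212.8, sale of domestic government bonds to non-residents 142.1, inward foreign direct investment in the manufacturing sector 487.5, borrowing by resident firms from foreign banks 142.2, increase in resident deposits held at foreign banks 175.7; secondary income: contributions paid to international organisations 50.6, personal remittances sent abroad by immigrant workers 69.6, official foreign aid grants received (current) 43.6; primary income: interest received on holdings of foreign bonds 177.4.)

817.6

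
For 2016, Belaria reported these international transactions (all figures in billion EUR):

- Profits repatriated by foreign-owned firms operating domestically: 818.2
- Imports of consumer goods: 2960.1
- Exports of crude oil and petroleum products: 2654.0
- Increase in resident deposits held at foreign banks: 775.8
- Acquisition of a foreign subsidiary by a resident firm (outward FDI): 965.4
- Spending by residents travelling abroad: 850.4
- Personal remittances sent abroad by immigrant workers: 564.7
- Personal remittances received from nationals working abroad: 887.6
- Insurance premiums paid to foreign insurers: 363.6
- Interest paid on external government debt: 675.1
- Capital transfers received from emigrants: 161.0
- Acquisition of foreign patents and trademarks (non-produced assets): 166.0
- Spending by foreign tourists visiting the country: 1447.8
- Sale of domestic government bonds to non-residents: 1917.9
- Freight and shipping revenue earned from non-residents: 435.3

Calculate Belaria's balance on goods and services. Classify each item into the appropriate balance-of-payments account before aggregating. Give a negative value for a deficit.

Goods: 2654.0 - 2960.1 = -306.1
Services: -850.4 - 363.6 + 1447.8 + 435.3 = 669.1
Trade balance = -306.1 + 669.1 = 363.0
(Excluded from the trade balance — primary income: profits repatriated by foreign-owned firms operating domestically 818.2, interest paid on external government debt 675.1; financial account: increase in resident deposits held at foreign banks 775.8, acquisition of a foreign subsidiary by a resident firm (outward FDI) 965.4, sale of domestic government bonds to non-residents 1917.9; secondary income: personal remittances sent abroad by immigrant workers 564.7, personal remittances received from nationals working abroad 887.6; capital account: capital transfers received from emigrants 161.0, acquisition of foreign patents and trademarks (non-produced assets) 166.0.)

363.0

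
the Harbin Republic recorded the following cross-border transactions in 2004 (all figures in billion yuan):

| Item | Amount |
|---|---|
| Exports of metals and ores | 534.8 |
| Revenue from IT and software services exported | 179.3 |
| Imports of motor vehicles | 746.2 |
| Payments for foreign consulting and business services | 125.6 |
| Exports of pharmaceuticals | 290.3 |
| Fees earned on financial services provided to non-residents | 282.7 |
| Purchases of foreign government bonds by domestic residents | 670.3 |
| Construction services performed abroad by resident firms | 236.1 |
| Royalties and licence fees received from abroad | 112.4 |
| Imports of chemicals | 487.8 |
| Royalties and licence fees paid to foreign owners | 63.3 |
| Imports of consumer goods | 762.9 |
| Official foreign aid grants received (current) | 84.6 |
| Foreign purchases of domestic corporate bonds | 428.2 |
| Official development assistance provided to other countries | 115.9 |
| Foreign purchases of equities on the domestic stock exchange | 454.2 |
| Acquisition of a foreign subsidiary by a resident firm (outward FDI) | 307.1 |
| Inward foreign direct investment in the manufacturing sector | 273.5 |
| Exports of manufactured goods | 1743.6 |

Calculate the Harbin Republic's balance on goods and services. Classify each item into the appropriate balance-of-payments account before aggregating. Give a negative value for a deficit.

1193.4

Goods: 534.8 - 762.9 - 487.8 - 746.2 + 290.3 + 1743.6 = 571.8
Services: 282.7 + 179.3 + 236.1 - 63.3 + 112.4 - 125.6 = 621.6
Trade balance = 571.8 + 621.6 = 1193.4
(Excluded from the trade balance — financial account: purchases of foreign government bonds by domestic residents 670.3, foreign purchases of domestic corporate bonds 428.2, foreign purchases of equities on the domestic stock exchange 454.2, acquisition of a foreign subsidiary by a resident firm (outward FDI) 307.1, inward foreign direct investment in the manufacturing sector 273.5; secondary income: official foreign aid grants received (current) 84.6, official development assistance provided to other countries 115.9.)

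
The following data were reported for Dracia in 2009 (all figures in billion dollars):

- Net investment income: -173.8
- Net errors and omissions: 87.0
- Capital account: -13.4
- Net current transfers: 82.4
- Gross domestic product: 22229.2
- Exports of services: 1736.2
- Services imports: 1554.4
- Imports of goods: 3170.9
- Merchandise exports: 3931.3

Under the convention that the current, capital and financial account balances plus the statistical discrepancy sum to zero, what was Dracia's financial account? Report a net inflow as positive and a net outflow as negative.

Goods balance = 3931.3 - 3170.9 = 760.4
Services balance = 1736.2 - 1554.4 = 181.8
Trade balance (goods + services) = 760.4 + 181.8 = 942.2
Net primary income = -173.8
Net secondary income = 82.4
Current account = 942.2 + (-173.8) + 82.4 = 850.8
Financial account = -(850.8 + (-13.4) + 87.0) = -924.4

-924.4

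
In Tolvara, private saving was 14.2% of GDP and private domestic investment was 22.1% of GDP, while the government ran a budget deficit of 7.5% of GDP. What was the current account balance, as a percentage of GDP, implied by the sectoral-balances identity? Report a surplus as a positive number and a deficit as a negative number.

-15.4

By the sectoral-balances identity, CA = (S_private - I) + (T - G).
Private balance = 14.2 - 22.1 = -7.9
Government balance (T - G) = -7.5
CA = -7.9 + (-7.5) = -15.4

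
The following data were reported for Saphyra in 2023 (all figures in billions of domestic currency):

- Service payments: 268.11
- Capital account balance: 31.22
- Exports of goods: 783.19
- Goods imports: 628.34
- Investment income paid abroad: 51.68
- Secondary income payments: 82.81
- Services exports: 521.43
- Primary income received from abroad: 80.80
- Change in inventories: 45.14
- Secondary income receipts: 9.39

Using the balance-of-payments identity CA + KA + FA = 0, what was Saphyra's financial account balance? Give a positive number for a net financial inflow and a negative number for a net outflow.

-395.09

Goods balance = 783.19 - 628.34 = 154.85
Services balance = 521.43 - 268.11 = 253.32
Trade balance (goods + services) = 154.85 + 253.32 = 408.17
Net primary income = 80.80 - 51.68 = 29.12
Net secondary income = 9.39 - 82.81 = -73.42
Current account = 408.17 + 29.12 + (-73.42) = 363.87
Financial account = -(363.87 + 31.22) = -395.09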